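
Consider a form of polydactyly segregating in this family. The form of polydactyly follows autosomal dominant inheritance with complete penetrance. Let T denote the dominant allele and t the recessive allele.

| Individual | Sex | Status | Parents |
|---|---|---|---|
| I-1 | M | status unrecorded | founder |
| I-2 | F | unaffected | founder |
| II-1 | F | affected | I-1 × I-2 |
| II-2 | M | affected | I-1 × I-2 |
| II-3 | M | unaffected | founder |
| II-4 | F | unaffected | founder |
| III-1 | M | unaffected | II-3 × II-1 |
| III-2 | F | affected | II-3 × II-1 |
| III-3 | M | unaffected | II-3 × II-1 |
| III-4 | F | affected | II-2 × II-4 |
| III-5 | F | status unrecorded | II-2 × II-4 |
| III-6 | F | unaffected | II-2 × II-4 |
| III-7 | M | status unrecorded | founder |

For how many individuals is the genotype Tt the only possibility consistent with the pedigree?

4

Obligate heterozygotes: II-1 is affected so carries T and received t from I-2 (tt), so II-1 is Tt; II-2 is affected so carries T and received t from I-2 (tt), so II-2 is Tt; III-2 is affected so carries T and received t from II-3 (tt), so III-2 is Tt; III-4 is affected so carries T and received t from II-4 (tt), so III-4 is Tt.
Every other individual is either homozygous by phenotype or has at least one consistent homozygous assignment, so the count is 4.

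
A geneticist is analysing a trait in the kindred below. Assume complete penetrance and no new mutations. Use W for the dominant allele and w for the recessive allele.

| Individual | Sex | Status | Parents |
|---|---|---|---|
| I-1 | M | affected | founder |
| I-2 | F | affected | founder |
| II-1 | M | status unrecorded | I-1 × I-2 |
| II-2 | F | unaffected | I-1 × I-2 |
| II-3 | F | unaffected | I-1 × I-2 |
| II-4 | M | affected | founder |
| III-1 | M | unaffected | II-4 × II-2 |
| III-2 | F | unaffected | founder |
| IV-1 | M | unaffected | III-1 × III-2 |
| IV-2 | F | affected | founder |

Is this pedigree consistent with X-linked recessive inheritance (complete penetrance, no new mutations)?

No

Under X-linked recessive, II-2 (unaffected, female) cannot arise from I-1 (affected) × I-2 (affected).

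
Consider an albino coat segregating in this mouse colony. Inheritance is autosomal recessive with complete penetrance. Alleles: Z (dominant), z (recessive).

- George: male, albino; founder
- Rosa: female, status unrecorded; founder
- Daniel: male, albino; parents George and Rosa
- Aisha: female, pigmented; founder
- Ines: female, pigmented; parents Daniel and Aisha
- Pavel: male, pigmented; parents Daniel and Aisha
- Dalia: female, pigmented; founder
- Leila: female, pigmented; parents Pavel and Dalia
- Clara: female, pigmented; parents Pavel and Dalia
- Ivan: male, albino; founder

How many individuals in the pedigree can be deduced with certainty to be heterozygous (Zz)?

2

Obligate heterozygotes: Ines is pigmented so carries Z and received z from Daniel (zz), so Ines is Zz; Pavel is pigmented so carries Z and received z from Daniel (zz), so Pavel is Zz.
Every other individual is either homozygous by phenotype or has at least one consistent homozygous assignment, so the count is 2.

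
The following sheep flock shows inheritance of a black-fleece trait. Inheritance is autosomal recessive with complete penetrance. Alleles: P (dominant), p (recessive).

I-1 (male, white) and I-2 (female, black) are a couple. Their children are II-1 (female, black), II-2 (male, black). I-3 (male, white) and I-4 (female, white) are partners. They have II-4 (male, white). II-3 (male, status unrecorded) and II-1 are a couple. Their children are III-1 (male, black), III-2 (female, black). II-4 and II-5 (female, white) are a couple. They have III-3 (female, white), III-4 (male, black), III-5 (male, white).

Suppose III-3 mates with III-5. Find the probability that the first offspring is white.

8/9

II-4 is white so carries P and passed p to III-4 (pp), so II-4 is Pp.
II-5 is white so carries P and passed p to III-4 (pp), so II-5 is Pp.
III-3 is a white offspring of II-4 (Pp) × II-5 (Pp), whose cross gives 1/4 PP : 1/2 Pp : 1/4 pp; conditioning on being white, III-3 is PP with probability 1/3, Pp with probability 2/3.
III-5 is a white offspring of II-4 (Pp) × II-5 (Pp), whose cross gives 1/4 PP : 1/2 Pp : 1/4 pp; conditioning on being white, III-5 is PP with probability 1/3, Pp with probability 2/3.
Summing over parental genotype combinations, P(offspring is white) = 1/9·1 + 2/9·1 + 2/9·1 + 4/9·3/4 = 8/9.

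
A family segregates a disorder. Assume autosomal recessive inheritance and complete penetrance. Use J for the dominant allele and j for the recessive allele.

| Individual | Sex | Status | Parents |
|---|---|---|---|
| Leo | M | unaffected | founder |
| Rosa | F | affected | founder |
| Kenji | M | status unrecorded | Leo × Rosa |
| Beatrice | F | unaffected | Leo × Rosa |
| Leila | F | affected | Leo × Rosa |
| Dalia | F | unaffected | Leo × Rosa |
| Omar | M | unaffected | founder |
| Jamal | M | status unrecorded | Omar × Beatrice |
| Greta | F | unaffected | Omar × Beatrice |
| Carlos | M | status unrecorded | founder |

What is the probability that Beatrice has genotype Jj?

1

Beatrice is unaffected so carries J and received j from Rosa (jj), so Beatrice is Jj, giving P(Jj) = 1.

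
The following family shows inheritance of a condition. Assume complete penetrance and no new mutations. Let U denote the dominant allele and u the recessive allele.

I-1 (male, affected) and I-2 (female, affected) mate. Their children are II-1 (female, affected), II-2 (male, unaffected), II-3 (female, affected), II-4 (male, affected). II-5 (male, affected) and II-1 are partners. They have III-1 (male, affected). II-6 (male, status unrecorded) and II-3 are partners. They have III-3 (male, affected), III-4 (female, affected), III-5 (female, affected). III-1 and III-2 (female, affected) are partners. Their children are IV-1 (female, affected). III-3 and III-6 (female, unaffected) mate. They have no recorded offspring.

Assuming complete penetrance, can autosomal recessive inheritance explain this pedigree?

Under autosomal recessive, II-2 (unaffected, male) cannot arise from I-1 (affected) × I-2 (affected).

No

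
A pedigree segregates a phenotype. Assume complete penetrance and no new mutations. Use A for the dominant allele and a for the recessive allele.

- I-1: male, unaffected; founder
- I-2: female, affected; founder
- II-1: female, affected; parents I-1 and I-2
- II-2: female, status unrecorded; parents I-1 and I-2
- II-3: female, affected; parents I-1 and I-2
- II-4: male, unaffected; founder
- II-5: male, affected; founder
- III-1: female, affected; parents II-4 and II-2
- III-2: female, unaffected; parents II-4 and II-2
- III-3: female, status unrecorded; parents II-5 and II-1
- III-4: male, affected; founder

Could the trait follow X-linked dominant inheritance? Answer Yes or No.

Yes

A consistent assignment under X-linked dominant exists: I-1 X^a Y, I-2 X^A X^A, II-1 X^A X^a, II-2 X^A X^a, II-3 X^A X^a, II-4 X^a Y, II-5 X^A Y, III-1 X^A X^a, III-2 X^a X^a, III-3 X^A X^A, III-4 X^A Y.
In this assignment every recorded phenotype matches its genotype and every non-founder's genotype is obtainable from its parents' genotypes, so the pedigree is consistent.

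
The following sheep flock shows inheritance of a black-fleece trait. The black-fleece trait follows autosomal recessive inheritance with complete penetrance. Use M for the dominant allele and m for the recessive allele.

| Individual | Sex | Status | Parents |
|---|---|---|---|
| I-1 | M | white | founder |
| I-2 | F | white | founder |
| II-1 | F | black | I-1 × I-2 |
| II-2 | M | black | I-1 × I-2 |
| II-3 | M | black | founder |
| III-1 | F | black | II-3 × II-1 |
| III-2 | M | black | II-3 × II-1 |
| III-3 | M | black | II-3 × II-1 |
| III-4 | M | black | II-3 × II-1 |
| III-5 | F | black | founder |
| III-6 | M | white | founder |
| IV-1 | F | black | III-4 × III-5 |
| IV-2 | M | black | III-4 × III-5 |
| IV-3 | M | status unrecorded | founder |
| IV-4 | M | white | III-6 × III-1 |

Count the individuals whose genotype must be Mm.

Obligate heterozygotes: I-1 is white so carries M and passed m to II-1 (mm), so I-1 is Mm; I-2 is white so carries M and passed m to II-1 (mm), so I-2 is Mm; IV-4 is white so carries M and received m from III-1 (mm), so IV-4 is Mm.
Every other individual is either homozygous by phenotype or has at least one consistent homozygous assignment, so the count is 3.

3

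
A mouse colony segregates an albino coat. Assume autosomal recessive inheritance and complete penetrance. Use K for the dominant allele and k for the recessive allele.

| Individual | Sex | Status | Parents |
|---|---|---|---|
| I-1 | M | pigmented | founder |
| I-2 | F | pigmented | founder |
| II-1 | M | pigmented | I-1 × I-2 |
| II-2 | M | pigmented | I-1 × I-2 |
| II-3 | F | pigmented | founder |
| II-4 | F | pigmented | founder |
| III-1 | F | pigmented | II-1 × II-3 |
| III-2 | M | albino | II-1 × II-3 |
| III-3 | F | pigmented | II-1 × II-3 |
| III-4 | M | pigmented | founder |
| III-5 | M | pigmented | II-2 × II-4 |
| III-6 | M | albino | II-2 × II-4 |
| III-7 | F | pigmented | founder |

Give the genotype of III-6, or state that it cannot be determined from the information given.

III-6 is albino, so III-6 is kk.

kk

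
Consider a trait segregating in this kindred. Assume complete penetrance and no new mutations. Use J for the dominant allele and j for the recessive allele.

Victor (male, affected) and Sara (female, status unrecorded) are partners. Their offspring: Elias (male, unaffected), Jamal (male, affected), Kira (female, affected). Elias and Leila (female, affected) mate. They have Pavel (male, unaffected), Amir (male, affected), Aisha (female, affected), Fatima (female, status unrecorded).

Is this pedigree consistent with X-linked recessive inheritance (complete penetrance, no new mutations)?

No

Under X-linked recessive, Pavel (unaffected, male) cannot arise from Elias (unaffected) × Leila (affected).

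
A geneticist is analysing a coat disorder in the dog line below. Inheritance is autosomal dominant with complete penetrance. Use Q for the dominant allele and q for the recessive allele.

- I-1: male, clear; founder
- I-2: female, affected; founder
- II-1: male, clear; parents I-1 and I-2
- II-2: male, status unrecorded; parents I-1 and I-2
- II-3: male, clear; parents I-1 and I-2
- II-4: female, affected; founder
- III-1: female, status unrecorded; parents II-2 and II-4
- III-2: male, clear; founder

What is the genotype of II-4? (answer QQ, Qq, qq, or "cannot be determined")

II-4's phenotype allows QQ or Qq, and no parent or child forces a single allele at both positions; consistent genotype assignments exist with II-4 as QQ or Qq.

cannot be determined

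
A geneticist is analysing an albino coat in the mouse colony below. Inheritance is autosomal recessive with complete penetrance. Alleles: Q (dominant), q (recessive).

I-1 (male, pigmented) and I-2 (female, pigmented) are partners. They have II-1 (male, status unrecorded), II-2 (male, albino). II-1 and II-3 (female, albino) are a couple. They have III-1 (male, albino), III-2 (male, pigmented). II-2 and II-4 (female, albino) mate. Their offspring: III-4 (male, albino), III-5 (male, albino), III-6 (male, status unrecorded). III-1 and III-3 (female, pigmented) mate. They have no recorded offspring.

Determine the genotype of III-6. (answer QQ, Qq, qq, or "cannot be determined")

From phenotype alone, III-6 is QQ or Qq or qq.
III-6 received q from II-2 (qq) and received q from II-4 (qq), so III-6 is qq.

qq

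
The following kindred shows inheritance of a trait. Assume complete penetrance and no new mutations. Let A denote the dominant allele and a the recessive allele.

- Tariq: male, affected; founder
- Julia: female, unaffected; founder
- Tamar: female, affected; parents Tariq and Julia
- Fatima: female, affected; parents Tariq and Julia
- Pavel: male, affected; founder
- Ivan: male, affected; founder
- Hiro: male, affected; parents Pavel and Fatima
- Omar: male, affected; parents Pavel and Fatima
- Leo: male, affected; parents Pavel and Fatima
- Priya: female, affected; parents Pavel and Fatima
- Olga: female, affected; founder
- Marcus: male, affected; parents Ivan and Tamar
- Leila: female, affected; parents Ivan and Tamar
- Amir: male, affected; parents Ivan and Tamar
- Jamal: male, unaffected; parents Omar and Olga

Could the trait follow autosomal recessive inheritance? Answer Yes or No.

Under autosomal recessive, Jamal (unaffected, male) cannot arise from Omar (affected) × Olga (affected).

No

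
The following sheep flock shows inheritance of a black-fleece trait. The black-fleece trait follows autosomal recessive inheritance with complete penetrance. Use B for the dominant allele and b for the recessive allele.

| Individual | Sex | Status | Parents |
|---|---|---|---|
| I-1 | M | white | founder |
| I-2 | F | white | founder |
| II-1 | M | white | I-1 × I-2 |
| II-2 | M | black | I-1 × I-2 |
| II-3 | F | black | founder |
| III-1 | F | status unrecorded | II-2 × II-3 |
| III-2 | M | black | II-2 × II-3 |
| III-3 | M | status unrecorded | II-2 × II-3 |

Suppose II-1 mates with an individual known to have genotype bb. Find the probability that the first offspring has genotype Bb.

I-1 is white so carries B and passed b to II-2 (bb), so I-1 is Bb.
I-2 is white so carries B and passed b to II-2 (bb), so I-2 is Bb.
II-1 is a white offspring of I-1 (Bb) × I-2 (Bb), whose cross gives 1/4 BB : 1/2 Bb : 1/4 bb; conditioning on being white, II-1 is BB with probability 1/3, Bb with probability 2/3.
Summing over parental genotype combinations, P(offspring has genotype Bb) = 1/3·1 + 2/3·1/2 = 2/3.

2/3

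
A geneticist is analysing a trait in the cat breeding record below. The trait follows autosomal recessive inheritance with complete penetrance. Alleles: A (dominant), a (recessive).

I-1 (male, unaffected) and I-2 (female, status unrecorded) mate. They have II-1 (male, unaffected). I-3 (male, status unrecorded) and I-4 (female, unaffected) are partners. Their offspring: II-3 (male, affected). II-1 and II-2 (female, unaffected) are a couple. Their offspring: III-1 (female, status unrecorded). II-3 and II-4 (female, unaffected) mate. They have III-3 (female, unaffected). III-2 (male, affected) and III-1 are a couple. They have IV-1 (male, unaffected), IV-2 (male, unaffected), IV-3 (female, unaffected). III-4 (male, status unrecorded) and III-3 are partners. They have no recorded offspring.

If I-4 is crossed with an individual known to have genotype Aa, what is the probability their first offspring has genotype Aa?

I-4 is unaffected so carries A and passed a to II-3 (aa), so I-4 is Aa.
The cross gives 1/4 AA : 1/2 Aa : 1/4 aa, so P(offspring has genotype Aa) = 1/2.

1/2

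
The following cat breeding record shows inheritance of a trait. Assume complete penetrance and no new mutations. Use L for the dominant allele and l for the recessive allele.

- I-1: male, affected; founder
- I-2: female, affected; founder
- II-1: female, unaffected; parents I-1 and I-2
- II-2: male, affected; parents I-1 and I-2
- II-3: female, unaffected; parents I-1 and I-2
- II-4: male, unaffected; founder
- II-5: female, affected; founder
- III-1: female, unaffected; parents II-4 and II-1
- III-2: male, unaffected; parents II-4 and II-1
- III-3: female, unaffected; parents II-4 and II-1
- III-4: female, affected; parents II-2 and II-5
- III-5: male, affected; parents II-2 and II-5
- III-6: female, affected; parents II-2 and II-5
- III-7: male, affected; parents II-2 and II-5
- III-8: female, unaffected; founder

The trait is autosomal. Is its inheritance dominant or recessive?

dominant

I-1 and I-2 are both affected yet have an unaffected child II-1. Under a recessive model two affected parents are homozygous and every child would be affected, so the trait cannot be recessive.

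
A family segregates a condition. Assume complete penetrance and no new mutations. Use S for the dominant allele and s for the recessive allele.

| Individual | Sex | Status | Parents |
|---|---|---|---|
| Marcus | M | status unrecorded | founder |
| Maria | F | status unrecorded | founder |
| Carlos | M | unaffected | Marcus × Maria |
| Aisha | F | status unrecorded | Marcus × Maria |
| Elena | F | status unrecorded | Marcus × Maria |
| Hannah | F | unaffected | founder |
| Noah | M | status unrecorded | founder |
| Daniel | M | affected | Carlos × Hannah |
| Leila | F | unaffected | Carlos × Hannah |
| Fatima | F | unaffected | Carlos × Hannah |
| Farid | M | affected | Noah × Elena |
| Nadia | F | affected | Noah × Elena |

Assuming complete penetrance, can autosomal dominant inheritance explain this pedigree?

No

Under autosomal dominant, Daniel (affected, male) cannot arise from Carlos (unaffected) × Hannah (unaffected).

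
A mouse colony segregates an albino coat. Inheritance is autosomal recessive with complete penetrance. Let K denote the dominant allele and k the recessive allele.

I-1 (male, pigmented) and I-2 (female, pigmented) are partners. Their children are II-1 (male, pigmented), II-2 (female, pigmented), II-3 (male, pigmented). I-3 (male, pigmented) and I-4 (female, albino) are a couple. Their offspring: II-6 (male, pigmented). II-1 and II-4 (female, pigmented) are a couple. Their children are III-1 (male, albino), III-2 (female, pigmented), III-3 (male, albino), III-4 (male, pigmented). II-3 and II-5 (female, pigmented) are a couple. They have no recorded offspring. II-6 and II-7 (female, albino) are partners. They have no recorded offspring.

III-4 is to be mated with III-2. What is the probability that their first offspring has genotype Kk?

4/9

II-1 is pigmented so carries K and passed k to III-1 (kk), so II-1 is Kk.
II-4 is pigmented so carries K and passed k to III-1 (kk), so II-4 is Kk.
III-4 is a pigmented offspring of II-1 (Kk) × II-4 (Kk), whose cross gives 1/4 KK : 1/2 Kk : 1/4 kk; conditioning on being pigmented, III-4 is KK with probability 1/3, Kk with probability 2/3.
III-2 is a pigmented offspring of II-1 (Kk) × II-4 (Kk), whose cross gives 1/4 KK : 1/2 Kk : 1/4 kk; conditioning on being pigmented, III-2 is KK with probability 1/3, Kk with probability 2/3.
Summing over parental genotype combinations, P(offspring has genotype Kk) = 2/9·1/2 + 2/9·1/2 + 4/9·1/2 = 4/9.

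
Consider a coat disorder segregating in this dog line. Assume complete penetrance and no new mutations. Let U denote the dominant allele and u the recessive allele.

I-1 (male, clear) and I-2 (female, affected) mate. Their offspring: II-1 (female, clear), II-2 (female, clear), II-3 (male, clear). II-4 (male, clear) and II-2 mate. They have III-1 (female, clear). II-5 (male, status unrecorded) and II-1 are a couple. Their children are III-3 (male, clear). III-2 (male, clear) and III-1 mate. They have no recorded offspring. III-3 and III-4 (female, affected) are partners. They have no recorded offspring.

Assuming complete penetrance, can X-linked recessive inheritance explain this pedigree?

Under X-linked recessive, II-3 (clear, male) cannot arise from I-1 (clear) × I-2 (affected).

No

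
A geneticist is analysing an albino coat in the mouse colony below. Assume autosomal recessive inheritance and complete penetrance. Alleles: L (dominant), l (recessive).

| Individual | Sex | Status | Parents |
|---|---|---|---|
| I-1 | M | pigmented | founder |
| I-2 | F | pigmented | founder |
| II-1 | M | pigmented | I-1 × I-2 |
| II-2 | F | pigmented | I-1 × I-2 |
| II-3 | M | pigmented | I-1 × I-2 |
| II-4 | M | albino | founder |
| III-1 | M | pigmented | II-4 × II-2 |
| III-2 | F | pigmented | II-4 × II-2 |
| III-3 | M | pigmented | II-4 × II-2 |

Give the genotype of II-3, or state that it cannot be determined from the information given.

II-3's phenotype allows LL or Ll, and no parent or child forces a single allele at both positions; consistent genotype assignments exist with II-3 as LL or Ll.

cannot be determined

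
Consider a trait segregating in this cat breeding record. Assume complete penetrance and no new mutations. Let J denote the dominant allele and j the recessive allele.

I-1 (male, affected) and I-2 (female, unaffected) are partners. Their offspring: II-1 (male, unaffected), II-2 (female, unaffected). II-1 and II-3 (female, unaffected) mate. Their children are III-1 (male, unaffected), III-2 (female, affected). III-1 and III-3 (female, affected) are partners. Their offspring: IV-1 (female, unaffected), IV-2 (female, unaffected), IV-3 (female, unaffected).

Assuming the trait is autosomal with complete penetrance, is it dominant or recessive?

recessive

II-1 and II-3 are both unaffected yet have an affected child III-2. Under dominance, an affected child requires at least one affected parent, so the trait cannot be dominant.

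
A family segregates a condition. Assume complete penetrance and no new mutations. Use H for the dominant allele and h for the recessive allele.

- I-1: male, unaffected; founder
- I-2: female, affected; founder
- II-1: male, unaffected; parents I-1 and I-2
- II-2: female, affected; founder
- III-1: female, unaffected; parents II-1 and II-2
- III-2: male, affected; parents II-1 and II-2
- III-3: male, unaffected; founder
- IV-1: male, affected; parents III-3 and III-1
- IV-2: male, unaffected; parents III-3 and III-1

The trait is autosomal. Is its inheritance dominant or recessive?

recessive

III-3 and III-1 are both unaffected yet have an affected child IV-1. Under dominance, an affected child requires at least one affected parent, so the trait cannot be dominant.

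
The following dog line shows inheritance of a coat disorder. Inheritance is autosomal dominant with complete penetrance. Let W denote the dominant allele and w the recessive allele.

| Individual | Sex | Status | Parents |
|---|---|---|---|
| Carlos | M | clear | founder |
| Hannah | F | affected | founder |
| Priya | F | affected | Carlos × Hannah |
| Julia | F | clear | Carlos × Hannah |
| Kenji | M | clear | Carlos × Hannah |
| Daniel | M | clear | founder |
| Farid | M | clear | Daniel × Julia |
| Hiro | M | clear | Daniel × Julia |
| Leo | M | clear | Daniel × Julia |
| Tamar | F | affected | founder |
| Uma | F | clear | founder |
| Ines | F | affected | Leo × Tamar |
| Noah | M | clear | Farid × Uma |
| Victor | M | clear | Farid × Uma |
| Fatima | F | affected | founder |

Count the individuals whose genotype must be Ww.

Obligate heterozygotes: Hannah is affected so carries W and passed w to Julia (ww), so Hannah is Ww; Priya is affected so carries W and received w from Carlos (ww), so Priya is Ww; Ines is affected so carries W and received w from Leo (ww), so Ines is Ww.
Every other individual is either homozygous by phenotype or has at least one consistent homozygous assignment, so the count is 3.

3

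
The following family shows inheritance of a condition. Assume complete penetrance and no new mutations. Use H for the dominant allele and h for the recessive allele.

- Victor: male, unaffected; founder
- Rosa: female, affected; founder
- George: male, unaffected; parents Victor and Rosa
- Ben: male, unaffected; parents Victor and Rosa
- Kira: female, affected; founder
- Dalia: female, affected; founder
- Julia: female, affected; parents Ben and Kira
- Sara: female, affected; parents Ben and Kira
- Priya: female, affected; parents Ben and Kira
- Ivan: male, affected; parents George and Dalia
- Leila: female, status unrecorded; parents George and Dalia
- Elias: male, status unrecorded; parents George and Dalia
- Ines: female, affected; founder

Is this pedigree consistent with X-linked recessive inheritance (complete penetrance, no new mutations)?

No

Under X-linked recessive, George (unaffected, male) cannot arise from Victor (unaffected) × Rosa (affected).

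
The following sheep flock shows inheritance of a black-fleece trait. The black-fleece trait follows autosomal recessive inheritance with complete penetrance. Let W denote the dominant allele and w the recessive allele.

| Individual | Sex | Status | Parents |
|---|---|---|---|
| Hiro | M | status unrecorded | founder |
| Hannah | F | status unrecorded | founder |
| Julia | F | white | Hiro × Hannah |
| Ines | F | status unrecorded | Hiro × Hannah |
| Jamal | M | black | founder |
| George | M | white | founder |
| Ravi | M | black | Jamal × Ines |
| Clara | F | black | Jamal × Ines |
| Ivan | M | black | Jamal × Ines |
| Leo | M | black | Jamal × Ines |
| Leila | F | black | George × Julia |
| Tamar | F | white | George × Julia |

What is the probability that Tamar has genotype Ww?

2/3

George is white so carries W and passed w to Leila (ww), so George is Ww.
Julia is white so carries W and passed w to Leila (ww), so Julia is Ww.
Their cross gives offspring ratios 1/4 WW : 1/2 Ww : 1/4 ww. Conditioning on Tamar being white, P(Ww) = 1/2 / 3/4 = 2/3.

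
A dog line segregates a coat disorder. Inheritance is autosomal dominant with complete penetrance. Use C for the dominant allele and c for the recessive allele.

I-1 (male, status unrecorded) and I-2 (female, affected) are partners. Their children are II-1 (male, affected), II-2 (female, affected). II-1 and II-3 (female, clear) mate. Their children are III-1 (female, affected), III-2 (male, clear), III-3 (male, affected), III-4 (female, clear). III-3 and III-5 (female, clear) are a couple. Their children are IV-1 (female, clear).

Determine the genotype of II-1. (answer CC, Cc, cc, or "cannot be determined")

From phenotype alone, II-1 is CC or Cc.
II-1 is affected so carries C and passed c to III-2 (cc), so II-1 is Cc.

Cc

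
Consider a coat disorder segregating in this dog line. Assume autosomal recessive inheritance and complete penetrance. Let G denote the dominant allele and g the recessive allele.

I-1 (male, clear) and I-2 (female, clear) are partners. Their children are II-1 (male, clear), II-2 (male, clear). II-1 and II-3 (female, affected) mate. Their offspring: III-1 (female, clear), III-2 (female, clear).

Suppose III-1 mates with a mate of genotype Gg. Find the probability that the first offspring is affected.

III-1 is clear so carries G and received g from II-3 (gg), so III-1 is Gg.
The cross gives 1/4 GG : 1/2 Gg : 1/4 gg, so P(offspring is affected) = 1/4.

1/4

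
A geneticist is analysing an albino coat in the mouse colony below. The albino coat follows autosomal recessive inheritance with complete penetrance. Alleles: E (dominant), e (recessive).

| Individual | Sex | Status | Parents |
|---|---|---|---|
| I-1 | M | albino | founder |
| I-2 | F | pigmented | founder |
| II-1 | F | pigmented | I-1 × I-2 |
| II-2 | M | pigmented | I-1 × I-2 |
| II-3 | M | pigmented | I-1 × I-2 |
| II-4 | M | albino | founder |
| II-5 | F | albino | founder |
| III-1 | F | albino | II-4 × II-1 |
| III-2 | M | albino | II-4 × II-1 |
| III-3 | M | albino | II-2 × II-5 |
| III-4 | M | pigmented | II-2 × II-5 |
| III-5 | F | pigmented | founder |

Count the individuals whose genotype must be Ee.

Obligate heterozygotes: II-1 is pigmented so carries E and received e from I-1 (ee), so II-1 is Ee; II-2 is pigmented so carries E and received e from I-1 (ee), so II-2 is Ee; II-3 is pigmented so carries E and received e from I-1 (ee), so II-3 is Ee; III-4 is pigmented so carries E and received e from II-5 (ee), so III-4 is Ee.
Every other individual is either homozygous by phenotype or has at least one consistent homozygous assignment, so the count is 4.

4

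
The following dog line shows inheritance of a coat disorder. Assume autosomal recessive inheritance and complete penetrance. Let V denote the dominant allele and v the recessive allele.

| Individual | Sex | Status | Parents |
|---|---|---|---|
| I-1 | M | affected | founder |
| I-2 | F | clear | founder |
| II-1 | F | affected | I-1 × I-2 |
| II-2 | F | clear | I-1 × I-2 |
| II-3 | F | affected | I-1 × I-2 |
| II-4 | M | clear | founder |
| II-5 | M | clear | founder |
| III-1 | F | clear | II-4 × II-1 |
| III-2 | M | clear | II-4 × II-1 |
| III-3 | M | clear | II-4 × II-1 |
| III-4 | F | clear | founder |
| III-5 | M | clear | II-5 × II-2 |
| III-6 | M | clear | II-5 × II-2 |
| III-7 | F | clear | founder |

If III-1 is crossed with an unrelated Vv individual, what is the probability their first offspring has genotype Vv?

1/2

III-1 is clear so carries V and received v from II-1 (vv), so III-1 is Vv.
The cross gives 1/4 VV : 1/2 Vv : 1/4 vv, so P(offspring has genotype Vv) = 1/2.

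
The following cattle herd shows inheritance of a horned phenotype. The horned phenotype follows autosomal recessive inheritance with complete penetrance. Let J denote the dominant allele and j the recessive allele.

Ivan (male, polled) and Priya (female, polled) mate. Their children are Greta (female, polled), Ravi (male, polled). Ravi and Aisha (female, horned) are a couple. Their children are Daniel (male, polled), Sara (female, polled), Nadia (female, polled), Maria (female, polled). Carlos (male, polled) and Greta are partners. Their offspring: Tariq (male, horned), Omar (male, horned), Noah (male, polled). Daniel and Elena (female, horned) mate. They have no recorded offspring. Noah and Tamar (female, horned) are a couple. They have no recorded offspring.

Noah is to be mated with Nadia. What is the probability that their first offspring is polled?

Carlos is polled so carries J and passed j to Tariq (jj), so Carlos is Jj.
Greta is polled so carries J and passed j to Tariq (jj), so Greta is Jj.
Noah is a polled offspring of Carlos (Jj) × Greta (Jj), whose cross gives 1/4 JJ : 1/2 Jj : 1/4 jj; conditioning on being polled, Noah is JJ with probability 1/3, Jj with probability 2/3.
Nadia is polled so carries J and received j from Aisha (jj), so Nadia is Jj.
Summing over parental genotype combinations, P(offspring is polled) = 1/3·1 + 2/3·3/4 = 5/6.

5/6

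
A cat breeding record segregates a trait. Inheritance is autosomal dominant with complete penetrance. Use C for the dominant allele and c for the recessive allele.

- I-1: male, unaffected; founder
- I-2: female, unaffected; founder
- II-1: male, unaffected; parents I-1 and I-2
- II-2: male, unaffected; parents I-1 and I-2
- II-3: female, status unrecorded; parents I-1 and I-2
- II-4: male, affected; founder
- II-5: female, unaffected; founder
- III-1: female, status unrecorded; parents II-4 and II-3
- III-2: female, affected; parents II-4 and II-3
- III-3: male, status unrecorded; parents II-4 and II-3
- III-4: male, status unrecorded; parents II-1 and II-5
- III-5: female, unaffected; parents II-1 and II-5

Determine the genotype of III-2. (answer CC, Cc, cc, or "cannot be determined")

Cc

From phenotype alone, III-2 is CC or Cc.
III-2 is affected so carries C and received c from II-3 (cc), so III-2 is Cc.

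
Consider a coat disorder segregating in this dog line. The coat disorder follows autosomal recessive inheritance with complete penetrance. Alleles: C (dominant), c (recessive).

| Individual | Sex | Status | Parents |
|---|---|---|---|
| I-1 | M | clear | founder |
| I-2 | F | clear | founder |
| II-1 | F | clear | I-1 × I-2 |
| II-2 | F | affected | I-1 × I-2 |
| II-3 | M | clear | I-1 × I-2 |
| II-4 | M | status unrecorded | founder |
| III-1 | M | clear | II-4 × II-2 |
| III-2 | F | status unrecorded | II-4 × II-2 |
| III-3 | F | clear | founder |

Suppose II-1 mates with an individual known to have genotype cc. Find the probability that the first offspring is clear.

2/3

I-1 is clear so carries C and passed c to II-2 (cc), so I-1 is Cc.
I-2 is clear so carries C and passed c to II-2 (cc), so I-2 is Cc.
II-1 is a clear offspring of I-1 (Cc) × I-2 (Cc), whose cross gives 1/4 CC : 1/2 Cc : 1/4 cc; conditioning on being clear, II-1 is CC with probability 1/3, Cc with probability 2/3.
Summing over parental genotype combinations, P(offspring is clear) = 1/3·1 + 2/3·1/2 = 2/3.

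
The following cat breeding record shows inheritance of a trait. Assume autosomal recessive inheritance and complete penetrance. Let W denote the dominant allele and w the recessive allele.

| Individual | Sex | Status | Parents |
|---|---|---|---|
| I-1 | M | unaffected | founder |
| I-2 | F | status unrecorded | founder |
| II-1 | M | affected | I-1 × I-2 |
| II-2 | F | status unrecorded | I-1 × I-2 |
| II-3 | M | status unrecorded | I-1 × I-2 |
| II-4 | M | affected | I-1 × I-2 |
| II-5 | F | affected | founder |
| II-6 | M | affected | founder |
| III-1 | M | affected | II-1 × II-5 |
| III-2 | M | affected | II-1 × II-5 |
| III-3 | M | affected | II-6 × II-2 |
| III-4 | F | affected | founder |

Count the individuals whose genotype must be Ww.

1

Obligate heterozygotes: I-1 is unaffected so carries W and passed w to II-1 (ww), so I-1 is Ww.
Every other individual is either homozygous by phenotype or has at least one consistent homozygous assignment, so the count is 1.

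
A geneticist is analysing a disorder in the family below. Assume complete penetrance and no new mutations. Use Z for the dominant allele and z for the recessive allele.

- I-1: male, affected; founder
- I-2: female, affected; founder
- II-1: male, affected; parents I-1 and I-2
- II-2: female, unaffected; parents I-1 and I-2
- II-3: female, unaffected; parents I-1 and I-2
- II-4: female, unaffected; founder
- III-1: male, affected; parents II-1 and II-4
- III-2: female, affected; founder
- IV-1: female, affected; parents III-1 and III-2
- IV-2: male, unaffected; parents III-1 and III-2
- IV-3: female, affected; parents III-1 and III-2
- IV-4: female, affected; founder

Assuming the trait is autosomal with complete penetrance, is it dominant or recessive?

I-1 and I-2 are both affected yet have an unaffected child II-2. Under a recessive model two affected parents are homozygous and every child would be affected, so the trait cannot be recessive.

dominant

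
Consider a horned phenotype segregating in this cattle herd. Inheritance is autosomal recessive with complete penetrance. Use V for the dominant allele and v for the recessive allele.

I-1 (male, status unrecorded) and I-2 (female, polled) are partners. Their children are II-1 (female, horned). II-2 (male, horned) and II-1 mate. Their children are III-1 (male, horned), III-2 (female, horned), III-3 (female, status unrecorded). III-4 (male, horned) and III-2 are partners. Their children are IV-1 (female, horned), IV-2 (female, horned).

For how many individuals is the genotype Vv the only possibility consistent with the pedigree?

1

Obligate heterozygotes: I-2 is polled so carries V and passed v to II-1 (vv), so I-2 is Vv.
Every other individual is either homozygous by phenotype or has at least one consistent homozygous assignment, so the count is 1.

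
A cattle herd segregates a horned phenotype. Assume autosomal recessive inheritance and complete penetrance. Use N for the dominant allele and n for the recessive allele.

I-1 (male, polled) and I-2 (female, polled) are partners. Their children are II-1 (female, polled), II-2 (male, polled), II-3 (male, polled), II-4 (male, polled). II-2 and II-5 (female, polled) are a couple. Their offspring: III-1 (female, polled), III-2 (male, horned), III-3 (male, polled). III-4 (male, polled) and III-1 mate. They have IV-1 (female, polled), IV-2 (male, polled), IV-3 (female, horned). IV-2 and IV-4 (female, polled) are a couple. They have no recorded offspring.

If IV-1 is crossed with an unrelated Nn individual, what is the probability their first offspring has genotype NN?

1/3

III-4 is polled so carries N and passed n to IV-3 (nn), so III-4 is Nn.
III-1 is polled so carries N and passed n to IV-3 (nn), so III-1 is Nn.
IV-1 is a polled offspring of III-4 (Nn) × III-1 (Nn), whose cross gives 1/4 NN : 1/2 Nn : 1/4 nn; conditioning on being polled, IV-1 is NN with probability 1/3, Nn with probability 2/3.
Summing over parental genotype combinations, P(offspring has genotype NN) = 1/3·1/2 + 2/3·1/4 = 1/3.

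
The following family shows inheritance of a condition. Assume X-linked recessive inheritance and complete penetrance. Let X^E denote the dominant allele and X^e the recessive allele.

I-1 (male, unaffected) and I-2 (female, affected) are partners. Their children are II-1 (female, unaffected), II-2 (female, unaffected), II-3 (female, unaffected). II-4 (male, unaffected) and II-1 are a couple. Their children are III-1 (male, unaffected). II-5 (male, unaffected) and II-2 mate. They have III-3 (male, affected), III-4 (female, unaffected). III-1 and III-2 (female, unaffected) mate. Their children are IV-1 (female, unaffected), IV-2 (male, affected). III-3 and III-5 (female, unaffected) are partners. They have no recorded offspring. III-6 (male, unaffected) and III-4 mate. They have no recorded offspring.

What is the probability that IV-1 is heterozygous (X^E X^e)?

III-1 is unaffected, so III-1 is X^E Y.
III-2 is unaffected so carries E and passed e to IV-2 (X^e Y), so III-2 is X^E X^e.
Their cross gives offspring ratios 1/2 X^E X^E : 1/2 X^E X^e. Conditioning on IV-1 being unaffected, P(X^E X^e) = 1/2 / 1 = 1/2.

1/2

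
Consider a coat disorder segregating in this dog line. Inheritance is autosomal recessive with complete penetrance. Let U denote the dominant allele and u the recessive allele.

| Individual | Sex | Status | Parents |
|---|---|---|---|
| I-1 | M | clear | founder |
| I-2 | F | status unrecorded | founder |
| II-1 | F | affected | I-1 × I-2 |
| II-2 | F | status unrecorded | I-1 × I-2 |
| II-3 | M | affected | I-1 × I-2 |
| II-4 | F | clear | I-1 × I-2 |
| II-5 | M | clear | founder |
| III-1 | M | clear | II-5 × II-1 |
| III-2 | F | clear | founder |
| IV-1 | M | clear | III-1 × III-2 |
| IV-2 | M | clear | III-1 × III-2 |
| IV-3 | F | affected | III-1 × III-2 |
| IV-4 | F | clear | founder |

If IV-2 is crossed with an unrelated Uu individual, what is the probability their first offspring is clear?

5/6

III-1 is clear so carries U and received u from II-1 (uu), so III-1 is Uu.
III-2 is clear so carries U and passed u to IV-3 (uu), so III-2 is Uu.
IV-2 is a clear offspring of III-1 (Uu) × III-2 (Uu), whose cross gives 1/4 UU : 1/2 Uu : 1/4 uu; conditioning on being clear, IV-2 is UU with probability 1/3, Uu with probability 2/3.
Summing over parental genotype combinations, P(offspring is clear) = 1/3·1 + 2/3·3/4 = 5/6.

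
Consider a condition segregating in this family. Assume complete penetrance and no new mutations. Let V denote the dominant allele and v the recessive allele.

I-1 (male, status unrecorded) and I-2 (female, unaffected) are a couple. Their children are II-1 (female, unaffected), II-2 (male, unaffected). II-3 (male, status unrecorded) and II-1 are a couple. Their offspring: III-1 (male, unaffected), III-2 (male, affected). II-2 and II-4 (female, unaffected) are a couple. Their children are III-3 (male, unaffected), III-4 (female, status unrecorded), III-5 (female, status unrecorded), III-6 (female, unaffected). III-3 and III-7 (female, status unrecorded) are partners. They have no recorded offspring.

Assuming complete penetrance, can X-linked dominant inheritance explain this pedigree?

Under X-linked dominant, III-2 (affected, male) cannot arise from II-3 (unrecorded) × II-1 (unaffected).

No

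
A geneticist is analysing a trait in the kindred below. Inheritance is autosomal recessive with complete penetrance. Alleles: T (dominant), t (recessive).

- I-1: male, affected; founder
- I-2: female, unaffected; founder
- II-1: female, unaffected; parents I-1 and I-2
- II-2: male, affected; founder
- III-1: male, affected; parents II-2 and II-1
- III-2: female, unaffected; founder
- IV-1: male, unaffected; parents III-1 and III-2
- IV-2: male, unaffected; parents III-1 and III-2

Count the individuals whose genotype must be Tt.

3

Obligate heterozygotes: II-1 is unaffected so carries T and received t from I-1 (tt), so II-1 is Tt; IV-1 is unaffected so carries T and received t from III-1 (tt), so IV-1 is Tt; IV-2 is unaffected so carries T and received t from III-1 (tt), so IV-2 is Tt.
Every other individual is either homozygous by phenotype or has at least one consistent homozygous assignment, so the count is 3.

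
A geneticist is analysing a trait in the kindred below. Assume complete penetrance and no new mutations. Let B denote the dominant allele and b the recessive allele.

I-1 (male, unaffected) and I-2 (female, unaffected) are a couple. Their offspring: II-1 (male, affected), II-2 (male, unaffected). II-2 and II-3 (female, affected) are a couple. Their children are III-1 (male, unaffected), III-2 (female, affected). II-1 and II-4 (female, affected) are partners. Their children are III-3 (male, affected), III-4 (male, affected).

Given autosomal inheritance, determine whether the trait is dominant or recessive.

recessive

I-1 and I-2 are both unaffected yet have an affected child II-1. Under dominance, an affected child requires at least one affected parent, so the trait cannot be dominant.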